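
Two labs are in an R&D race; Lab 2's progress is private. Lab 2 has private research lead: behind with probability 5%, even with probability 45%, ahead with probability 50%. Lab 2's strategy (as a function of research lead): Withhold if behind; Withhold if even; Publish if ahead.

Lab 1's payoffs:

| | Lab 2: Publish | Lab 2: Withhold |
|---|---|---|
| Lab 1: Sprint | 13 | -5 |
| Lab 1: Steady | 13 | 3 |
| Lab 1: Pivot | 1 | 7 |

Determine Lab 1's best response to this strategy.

Steady

E[Sprint] = 0.05·(-5) + 0.45·(-5) + 0.5·(13) = 4
E[Steady] = 0.05·(3) + 0.45·(3) + 0.5·(13) = 8
E[Pivot] = 0.05·(7) + 0.45·(7) + 0.5·(1) = 4
Best response: Steady (8 is the largest).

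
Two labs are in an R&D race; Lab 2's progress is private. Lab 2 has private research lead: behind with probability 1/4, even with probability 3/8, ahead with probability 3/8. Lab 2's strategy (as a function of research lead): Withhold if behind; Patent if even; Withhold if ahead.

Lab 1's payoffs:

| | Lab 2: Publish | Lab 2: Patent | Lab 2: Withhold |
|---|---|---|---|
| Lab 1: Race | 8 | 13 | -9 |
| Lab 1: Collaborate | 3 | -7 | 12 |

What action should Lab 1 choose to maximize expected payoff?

E[Race] = 1/4·(-9) + 3/8·(13) + 3/8·(-9) = -3/4
E[Collaborate] = 1/4·(12) + 3/8·(-7) + 3/8·(12) = 39/8
Best response: Collaborate (39/8 is the largest).

Collaborate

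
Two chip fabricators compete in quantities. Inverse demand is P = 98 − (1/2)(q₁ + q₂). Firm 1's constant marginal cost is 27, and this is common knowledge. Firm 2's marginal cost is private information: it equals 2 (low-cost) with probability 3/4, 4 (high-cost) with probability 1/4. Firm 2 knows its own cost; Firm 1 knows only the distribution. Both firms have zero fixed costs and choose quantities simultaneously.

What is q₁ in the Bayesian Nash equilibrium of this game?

31

Type-c best response for Firm 2: q₂(c) = (98 − c) − q₁/2.
Firm 1 maximizes expected profit; its first-order condition is 98 − q₁ − (1/2)E[q₂] − 27 = 0.
Substituting E[q₂] and solving: E[c₂] = 2.5, so q₁ = (98 − 2·27 + 2.5)/(3/2) = 31.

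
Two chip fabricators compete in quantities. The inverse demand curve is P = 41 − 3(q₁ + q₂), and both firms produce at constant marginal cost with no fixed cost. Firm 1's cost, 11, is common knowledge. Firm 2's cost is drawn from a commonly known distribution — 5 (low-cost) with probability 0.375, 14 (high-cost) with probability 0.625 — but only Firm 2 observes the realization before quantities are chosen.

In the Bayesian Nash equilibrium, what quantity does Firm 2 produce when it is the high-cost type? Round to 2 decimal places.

2.85

Firm 2 with cost c maximizes (41 − 3(q₁+q₂) − c)·q₂, giving q₂(c) = (41 − c − 3q₁)/6.
E[c₂] = 0.375·5 + 0.625·14 = 10.625
Firm 1's FOC against E[q₂] yields q₁ = (41 − 2·11 + E[c₂])/9 = (41 − 22 + 10.625)/9 = 3.29167.
q₂(high-cost) = (41 − 14 − 3·3.29167)/6 = 2.85417.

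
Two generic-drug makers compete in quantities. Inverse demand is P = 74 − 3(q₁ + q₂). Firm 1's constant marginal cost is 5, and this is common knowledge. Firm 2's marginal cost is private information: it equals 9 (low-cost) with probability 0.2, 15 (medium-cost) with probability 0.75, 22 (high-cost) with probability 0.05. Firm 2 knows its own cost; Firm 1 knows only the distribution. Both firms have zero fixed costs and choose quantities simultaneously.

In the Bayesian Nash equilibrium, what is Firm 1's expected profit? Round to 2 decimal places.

226.20

Type-c best response for Firm 2: q₂(c) = (74 − c)/6 − q₁/2.
Firm 1 maximizes expected profit; its first-order condition is 74 − 6q₁ − 3E[q₂] − 5 = 0.
Substituting E[q₂] and solving: E[c₂] = 14.15, so q₁ = (74 − 2·5 + 14.15)/9 = 8.68333.
E[P] = 74 − 3·(q₁ + E[q₂]) = 31.05; Firm 1's expected profit = (E[P] − 5)·q₁ = (31.05 − 5)·8.68333 = 226.201.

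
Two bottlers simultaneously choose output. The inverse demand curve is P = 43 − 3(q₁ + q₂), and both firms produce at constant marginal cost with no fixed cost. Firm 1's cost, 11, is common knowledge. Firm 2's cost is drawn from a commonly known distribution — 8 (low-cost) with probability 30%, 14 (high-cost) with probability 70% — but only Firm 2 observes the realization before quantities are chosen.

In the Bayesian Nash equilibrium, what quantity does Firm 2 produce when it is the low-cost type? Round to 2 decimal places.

3.99

Each type of Firm 2 best-responds to q₁; Firm 1 best-responds to the expected q₂ over Firm 2's types.
Firm 2 with cost c maximizes (43 − 3(q₁+q₂) − c)·q₂, giving q₂(c) = (43 − c − 3q₁)/6.
E[c₂] = 0.3·8 + 0.7·14 = 12.2
Firm 1's FOC against E[q₂] yields q₁ = (43 − 2·11 + E[c₂])/9 = (43 − 22 + 12.2)/9 = 3.68889.
q₂(low-cost) = (43 − 8 − 3·3.68889)/6 = 3.98889.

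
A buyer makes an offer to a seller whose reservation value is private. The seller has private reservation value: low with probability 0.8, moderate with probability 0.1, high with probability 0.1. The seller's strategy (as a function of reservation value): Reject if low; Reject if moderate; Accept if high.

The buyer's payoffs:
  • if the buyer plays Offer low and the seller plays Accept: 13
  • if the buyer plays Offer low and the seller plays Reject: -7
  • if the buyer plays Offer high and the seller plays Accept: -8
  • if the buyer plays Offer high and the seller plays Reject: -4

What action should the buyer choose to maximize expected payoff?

Offer high

Compute the buyer's expected payoff for each action, taking the expectation over the seller's type.
E[Offer low] = 0.8·(-7) + 0.1·(-7) + 0.1·(13) = -5
E[Offer high] = 0.8·(-4) + 0.1·(-4) + 0.1·(-8) = -4.4
Best response: Offer high (-4.4 is the largest).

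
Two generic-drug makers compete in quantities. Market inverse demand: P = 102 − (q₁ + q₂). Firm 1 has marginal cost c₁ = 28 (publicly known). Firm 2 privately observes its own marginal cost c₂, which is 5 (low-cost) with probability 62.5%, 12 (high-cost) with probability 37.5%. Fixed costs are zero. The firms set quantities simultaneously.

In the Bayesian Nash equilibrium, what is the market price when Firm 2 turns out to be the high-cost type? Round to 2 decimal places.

Firm 2 with cost c maximizes (102 − (q₁+q₂) − c)·q₂, giving q₂(c) = (102 − c − q₁)/2.
E[c₂] = 0.625·5 + 0.375·12 = 7.625
Firm 1's FOC against E[q₂] yields q₁ = (102 − 2·28 + E[c₂])/3 = (102 − 56 + 7.625)/3 = 17.875.
q₂(high-cost) = 36.0625, so P = 102 − (17.875 + 36.0625) = 48.0625.

48.06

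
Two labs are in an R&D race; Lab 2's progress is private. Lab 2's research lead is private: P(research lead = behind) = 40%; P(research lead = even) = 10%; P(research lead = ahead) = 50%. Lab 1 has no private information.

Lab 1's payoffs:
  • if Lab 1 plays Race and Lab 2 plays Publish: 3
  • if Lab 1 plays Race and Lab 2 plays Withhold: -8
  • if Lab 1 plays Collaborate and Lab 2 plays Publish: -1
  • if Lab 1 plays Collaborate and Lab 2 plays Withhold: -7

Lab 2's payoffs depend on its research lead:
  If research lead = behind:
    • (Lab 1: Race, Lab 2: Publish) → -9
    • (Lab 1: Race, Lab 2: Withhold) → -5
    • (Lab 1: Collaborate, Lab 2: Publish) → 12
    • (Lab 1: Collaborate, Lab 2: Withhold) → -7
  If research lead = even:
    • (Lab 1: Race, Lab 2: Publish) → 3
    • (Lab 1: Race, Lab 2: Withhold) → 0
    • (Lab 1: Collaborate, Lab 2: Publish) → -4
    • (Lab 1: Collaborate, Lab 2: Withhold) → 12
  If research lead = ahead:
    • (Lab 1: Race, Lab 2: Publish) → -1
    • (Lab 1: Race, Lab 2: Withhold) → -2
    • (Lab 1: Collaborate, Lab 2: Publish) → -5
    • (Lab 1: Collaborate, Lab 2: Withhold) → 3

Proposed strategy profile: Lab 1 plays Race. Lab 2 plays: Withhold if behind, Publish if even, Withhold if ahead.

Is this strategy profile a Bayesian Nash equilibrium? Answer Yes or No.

A profile is a BNE iff every type of every player is best-responding given beliefs about the other side.
Lab 1 plays Race: E[Race] = 0.4·(-8) + 0.1·(3) + 0.5·(-8) = -6.9; E[Collaborate] = -6.4. Not best-responding. ✗
Lab 2 (research lead behind), facing Race: Publish gives -9, Withhold gives -5. Proposed Withhold is best. ✓
Lab 2 (research lead even), facing Race: Publish gives 3, Withhold gives 0. Proposed Publish is best. ✓
Lab 2 (research lead ahead), facing Race: Publish gives -1, Withhold gives -2. Proposed Withhold is not best — profitable deviation exists. ✗

No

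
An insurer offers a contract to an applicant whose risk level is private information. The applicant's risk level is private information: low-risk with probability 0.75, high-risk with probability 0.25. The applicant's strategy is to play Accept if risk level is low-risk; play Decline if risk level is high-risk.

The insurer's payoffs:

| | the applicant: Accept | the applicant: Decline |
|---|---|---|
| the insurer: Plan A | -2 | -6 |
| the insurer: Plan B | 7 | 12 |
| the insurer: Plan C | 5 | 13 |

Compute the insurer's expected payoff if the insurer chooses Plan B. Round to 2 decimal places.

8.25

E[Plan B] = 0.75·7 + 0.25·12 = 5.25 + 3 = 8.25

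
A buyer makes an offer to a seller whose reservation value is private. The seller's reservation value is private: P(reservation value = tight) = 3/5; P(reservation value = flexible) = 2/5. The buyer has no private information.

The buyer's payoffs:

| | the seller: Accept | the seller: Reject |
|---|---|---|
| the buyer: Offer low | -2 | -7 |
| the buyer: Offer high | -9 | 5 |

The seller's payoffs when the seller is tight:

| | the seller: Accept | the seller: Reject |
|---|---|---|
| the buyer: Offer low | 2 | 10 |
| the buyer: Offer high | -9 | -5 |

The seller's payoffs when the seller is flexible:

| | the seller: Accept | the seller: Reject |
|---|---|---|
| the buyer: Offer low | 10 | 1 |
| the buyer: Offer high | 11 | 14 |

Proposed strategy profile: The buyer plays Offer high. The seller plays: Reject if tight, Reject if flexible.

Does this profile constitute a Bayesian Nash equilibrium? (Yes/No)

The buyer plays Offer high: E[Offer high] = 3/5·(5) + 2/5·(5) = 5; E[Offer low] = -7. Best-responding. ✓
The seller (reservation value tight), facing Offer high: Accept gives -9, Reject gives -5. Proposed Reject is best. ✓
The seller (reservation value flexible), facing Offer high: Accept gives 11, Reject gives 14. Proposed Reject is best. ✓

Yes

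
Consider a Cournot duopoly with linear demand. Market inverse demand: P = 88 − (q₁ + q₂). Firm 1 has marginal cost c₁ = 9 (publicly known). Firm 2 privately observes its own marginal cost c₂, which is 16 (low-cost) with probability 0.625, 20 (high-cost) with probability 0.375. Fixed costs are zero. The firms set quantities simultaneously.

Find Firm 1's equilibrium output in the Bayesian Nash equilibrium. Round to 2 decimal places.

29.17

Type-c best response for Firm 2: q₂(c) = (88 − c)/2 − q₁/2.
Firm 1 maximizes expected profit; its first-order condition is 88 − 2q₁ − E[q₂] − 9 = 0.
Substituting E[q₂] and solving: E[c₂] = 17.5, so q₁ = (88 − 2·9 + 17.5)/3 = 29.1667.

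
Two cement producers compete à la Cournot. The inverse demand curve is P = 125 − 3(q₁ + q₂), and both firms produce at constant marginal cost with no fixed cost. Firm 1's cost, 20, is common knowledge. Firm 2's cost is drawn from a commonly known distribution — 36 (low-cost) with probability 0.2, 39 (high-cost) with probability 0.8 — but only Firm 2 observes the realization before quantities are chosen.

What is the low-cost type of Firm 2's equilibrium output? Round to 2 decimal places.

7.98

Type-c best response for Firm 2: q₂(c) = (125 − c)/6 − q₁/2.
Firm 1 maximizes expected profit; its first-order condition is 125 − 6q₁ − 3E[q₂] − 20 = 0.
Substituting E[q₂] and solving: E[c₂] = 38.4, so q₁ = (125 − 2·20 + 38.4)/9 = 13.7111.
q₂(low-cost) = (125 − 36 − 3·13.7111)/6 = 7.97778.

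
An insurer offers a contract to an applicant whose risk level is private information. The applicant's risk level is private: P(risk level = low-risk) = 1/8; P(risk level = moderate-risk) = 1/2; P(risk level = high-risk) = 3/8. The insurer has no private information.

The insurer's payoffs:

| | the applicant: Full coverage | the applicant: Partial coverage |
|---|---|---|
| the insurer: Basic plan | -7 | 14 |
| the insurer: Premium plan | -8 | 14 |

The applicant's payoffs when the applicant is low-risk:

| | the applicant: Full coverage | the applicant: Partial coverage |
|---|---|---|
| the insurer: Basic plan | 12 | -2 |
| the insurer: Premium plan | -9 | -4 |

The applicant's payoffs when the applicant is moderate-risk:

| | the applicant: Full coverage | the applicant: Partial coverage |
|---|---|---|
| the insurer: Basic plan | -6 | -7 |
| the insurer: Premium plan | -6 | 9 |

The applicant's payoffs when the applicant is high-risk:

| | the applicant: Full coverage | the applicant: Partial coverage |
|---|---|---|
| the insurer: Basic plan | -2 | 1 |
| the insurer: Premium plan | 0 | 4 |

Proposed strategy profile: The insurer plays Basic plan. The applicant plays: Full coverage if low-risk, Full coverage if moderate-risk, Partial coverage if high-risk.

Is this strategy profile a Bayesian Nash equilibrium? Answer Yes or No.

Yes

The insurer plays Basic plan: E[Basic plan] = 1/8·(-7) + 1/2·(-7) + 3/8·(14) = 7/8; E[Premium plan] = 1/4. Best-responding. ✓
The applicant (risk level low-risk), facing Basic plan: Full coverage gives 12, Partial coverage gives -2. Proposed Full coverage is best. ✓
The applicant (risk level moderate-risk), facing Basic plan: Full coverage gives -6, Partial coverage gives -7. Proposed Full coverage is best. ✓
The applicant (risk level high-risk), facing Basic plan: Full coverage gives -2, Partial coverage gives 1. Proposed Partial coverage is best. ✓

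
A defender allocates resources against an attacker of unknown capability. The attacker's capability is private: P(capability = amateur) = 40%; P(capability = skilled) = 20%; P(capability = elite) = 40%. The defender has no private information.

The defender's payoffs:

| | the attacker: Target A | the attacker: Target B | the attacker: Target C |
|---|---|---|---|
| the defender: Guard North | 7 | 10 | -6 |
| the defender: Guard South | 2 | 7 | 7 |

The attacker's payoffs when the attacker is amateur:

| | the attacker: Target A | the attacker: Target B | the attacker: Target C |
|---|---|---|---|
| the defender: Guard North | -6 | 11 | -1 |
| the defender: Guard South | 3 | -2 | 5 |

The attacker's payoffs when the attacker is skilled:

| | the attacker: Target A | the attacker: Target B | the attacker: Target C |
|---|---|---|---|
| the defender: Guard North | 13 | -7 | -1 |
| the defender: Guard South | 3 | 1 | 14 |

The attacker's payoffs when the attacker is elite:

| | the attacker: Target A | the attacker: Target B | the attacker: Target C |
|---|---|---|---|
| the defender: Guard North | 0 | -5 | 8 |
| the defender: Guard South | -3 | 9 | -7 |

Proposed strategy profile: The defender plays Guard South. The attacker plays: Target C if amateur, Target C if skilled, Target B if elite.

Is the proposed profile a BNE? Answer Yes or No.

The defender plays Guard South: E[Guard South] = 0.4·(7) + 0.2·(7) + 0.4·(7) = 7; E[Guard North] = 0.4. Best-responding. ✓
The attacker (capability amateur), facing Guard South: Target A gives 3, Target B gives -2, Target C gives 5. Proposed Target C is best. ✓
The attacker (capability skilled), facing Guard South: Target A gives 3, Target B gives 1, Target C gives 14. Proposed Target C is best. ✓
The attacker (capability elite), facing Guard South: Target A gives -3, Target B gives 9, Target C gives -7. Proposed Target B is best. ✓

Yes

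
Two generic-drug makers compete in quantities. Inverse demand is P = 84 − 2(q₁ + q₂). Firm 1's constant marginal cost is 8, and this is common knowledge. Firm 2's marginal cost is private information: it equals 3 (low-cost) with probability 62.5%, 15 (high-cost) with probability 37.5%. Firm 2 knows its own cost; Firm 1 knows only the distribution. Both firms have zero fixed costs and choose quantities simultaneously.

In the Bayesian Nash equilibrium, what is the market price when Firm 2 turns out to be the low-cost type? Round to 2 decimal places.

30.92

Type-c best response for Firm 2: q₂(c) = (84 − c)/4 − q₁/2.
Firm 1 maximizes expected profit; its first-order condition is 84 − 4q₁ − 2E[q₂] − 8 = 0.
Substituting E[q₂] and solving: E[c₂] = 7.5, so q₁ = (84 − 2·8 + 7.5)/6 = 12.5833.
q₂(low-cost) = 13.9583, so P = 84 − 2·(12.5833 + 13.9583) = 30.9167.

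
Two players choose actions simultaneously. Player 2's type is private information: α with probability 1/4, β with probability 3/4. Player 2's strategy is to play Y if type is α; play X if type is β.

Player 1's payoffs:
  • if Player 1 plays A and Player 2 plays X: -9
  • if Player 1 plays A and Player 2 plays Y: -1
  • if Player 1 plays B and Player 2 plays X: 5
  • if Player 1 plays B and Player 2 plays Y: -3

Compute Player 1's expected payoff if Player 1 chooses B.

3

E[B] = 1/4·(-3) + 3/4·5 = (-3/4) + 15/4 = 3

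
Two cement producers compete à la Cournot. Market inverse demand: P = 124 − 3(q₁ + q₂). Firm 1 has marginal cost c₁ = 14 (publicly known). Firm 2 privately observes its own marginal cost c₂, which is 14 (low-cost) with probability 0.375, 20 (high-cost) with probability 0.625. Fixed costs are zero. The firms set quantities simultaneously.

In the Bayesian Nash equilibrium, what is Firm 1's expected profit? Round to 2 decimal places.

479.22

Each type of Firm 2 best-responds to q₁; Firm 1 best-responds to the expected q₂ over Firm 2's types.
Firm 2 with cost c maximizes (124 − 3(q₁+q₂) − c)·q₂, giving q₂(c) = (124 − c − 3q₁)/6.
E[c₂] = 0.375·14 + 0.625·20 = 17.75
Firm 1's FOC against E[q₂] yields q₁ = (124 − 2·14 + E[c₂])/9 = (124 − 28 + 17.75)/9 = 12.6389.
E[P] = 124 − 3·(q₁ + E[q₂]) = 51.9167; Firm 1's expected profit = (E[P] − 14)·q₁ = (51.9167 − 14)·12.6389 = 479.225.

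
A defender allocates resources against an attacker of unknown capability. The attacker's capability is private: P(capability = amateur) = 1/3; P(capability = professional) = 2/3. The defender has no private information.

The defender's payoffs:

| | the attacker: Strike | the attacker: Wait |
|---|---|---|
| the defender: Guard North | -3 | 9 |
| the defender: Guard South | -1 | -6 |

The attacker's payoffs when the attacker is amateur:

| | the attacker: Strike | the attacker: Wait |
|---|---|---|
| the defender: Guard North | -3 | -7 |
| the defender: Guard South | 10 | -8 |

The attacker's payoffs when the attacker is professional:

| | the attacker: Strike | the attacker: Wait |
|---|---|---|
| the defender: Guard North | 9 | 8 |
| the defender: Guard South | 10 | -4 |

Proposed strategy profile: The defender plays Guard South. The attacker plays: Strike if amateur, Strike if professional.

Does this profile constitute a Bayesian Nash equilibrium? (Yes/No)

The defender plays Guard South: E[Guard South] = 1/3·(-1) + 2/3·(-1) = -1; E[Guard North] = -3. Best-responding. ✓
The attacker (capability amateur), facing Guard South: Strike gives 10, Wait gives -8. Proposed Strike is best. ✓
The attacker (capability professional), facing Guard South: Strike gives 10, Wait gives -4. Proposed Strike is best. ✓

Yes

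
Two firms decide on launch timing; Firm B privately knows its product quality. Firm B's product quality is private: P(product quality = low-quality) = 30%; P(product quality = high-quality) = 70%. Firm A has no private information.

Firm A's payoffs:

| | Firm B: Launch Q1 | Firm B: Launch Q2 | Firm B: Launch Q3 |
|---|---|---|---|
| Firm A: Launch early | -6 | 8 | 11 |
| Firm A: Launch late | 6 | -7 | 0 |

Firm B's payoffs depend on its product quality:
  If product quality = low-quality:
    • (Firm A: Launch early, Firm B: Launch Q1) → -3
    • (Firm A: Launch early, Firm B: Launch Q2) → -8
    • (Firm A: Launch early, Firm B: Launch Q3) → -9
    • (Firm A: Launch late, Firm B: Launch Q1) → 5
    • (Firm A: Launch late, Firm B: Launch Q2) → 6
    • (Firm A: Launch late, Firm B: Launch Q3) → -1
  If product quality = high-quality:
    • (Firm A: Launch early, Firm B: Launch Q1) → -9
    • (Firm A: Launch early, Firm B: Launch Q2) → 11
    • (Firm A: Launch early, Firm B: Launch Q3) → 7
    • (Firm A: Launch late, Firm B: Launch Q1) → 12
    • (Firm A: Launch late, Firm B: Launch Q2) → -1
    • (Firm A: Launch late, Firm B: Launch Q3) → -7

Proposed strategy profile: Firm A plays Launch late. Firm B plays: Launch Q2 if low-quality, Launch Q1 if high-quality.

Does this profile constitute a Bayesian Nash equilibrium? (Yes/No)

Yes

Firm A plays Launch late: E[Launch late] = 0.3·(-7) + 0.7·(6) = 2.1; E[Launch early] = -1.8. Best-responding. ✓
Firm B (product quality low-quality), facing Launch late: Launch Q1 gives 5, Launch Q2 gives 6, Launch Q3 gives -1. Proposed Launch Q2 is best. ✓
Firm B (product quality high-quality), facing Launch late: Launch Q1 gives 12, Launch Q2 gives -1, Launch Q3 gives -7. Proposed Launch Q1 is best. ✓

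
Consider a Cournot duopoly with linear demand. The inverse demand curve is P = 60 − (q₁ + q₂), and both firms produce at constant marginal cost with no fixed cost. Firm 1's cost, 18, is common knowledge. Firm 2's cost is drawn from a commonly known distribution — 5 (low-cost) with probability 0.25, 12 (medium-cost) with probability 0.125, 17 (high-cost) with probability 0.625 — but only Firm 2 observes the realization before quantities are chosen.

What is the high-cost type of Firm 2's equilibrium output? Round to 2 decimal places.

Type-c best response for Firm 2: q₂(c) = (60 − c)/2 − q₁/2.
Firm 1 maximizes expected profit; its first-order condition is 60 − 2q₁ − E[q₂] − 18 = 0.
Substituting E[q₂] and solving: E[c₂] = 13.375, so q₁ = (60 − 2·18 + 13.375)/3 = 12.4583.
q₂(high-cost) = (60 − 17 − 12.4583)/2 = 15.2708.

15.27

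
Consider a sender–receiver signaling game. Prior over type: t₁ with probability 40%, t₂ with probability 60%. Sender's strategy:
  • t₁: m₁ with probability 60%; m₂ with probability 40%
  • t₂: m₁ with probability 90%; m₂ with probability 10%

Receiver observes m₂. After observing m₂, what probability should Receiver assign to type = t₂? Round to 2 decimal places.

0.27

P(m₂) = 0.4·0.4 + 0.6·0.1 = 0.22
P(t₂ | m₂) = (0.6·0.1) / 0.22 = 0.06 / 0.22 = 0.272727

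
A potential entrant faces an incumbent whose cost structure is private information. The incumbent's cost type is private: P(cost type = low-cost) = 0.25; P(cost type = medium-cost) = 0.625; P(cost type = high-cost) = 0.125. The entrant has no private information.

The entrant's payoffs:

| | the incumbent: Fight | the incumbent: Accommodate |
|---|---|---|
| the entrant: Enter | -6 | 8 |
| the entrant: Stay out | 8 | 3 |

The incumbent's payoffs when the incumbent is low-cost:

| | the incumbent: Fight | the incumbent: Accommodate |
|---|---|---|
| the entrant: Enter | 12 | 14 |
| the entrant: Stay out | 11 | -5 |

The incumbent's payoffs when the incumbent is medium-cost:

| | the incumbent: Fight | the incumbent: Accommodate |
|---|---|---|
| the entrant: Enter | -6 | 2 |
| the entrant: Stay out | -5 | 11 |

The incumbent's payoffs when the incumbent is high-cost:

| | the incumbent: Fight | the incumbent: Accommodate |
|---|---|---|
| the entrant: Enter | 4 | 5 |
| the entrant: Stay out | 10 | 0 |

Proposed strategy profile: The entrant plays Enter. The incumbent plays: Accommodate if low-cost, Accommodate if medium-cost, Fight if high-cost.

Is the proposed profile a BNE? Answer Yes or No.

The entrant plays Enter: E[Enter] = 0.25·(8) + 0.625·(8) + 0.125·(-6) = 6.25; E[Stay out] = 3.625. Best-responding. ✓
The incumbent (cost type low-cost), facing Enter: Fight gives 12, Accommodate gives 14. Proposed Accommodate is best. ✓
The incumbent (cost type medium-cost), facing Enter: Fight gives -6, Accommodate gives 2. Proposed Accommodate is best. ✓
The incumbent (cost type high-cost), facing Enter: Fight gives 4, Accommodate gives 5. Proposed Fight is not best — profitable deviation exists. ✗

No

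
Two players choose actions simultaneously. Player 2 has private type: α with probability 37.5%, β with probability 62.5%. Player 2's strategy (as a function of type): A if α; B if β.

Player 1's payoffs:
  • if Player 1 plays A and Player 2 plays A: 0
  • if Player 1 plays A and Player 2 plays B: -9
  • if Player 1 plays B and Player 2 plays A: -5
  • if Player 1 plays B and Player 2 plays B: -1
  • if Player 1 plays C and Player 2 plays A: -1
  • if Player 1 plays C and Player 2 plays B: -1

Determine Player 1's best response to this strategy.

E[A] = 0.375·(0) + 0.625·(-9) = -5.625
E[B] = 0.375·(-5) + 0.625·(-1) = -2.5
E[C] = 0.375·(-1) + 0.625·(-1) = -1
Best response: C (-1 is the largest).

C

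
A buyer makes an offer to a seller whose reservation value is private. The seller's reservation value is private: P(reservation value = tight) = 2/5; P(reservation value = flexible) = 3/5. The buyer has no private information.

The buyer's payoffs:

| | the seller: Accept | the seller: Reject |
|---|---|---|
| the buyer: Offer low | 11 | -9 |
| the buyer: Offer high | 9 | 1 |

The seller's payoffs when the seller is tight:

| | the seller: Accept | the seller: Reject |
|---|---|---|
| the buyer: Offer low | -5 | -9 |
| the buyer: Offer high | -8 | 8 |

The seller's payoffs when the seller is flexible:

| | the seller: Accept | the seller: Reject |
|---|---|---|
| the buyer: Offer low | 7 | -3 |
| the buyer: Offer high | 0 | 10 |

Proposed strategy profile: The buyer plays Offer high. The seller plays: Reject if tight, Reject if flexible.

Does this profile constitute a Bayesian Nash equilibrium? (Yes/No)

Yes

The buyer plays Offer high: E[Offer high] = 2/5·(1) + 3/5·(1) = 1; E[Offer low] = -9. Best-responding. ✓
The seller (reservation value tight), facing Offer high: Accept gives -8, Reject gives 8. Proposed Reject is best. ✓
The seller (reservation value flexible), facing Offer high: Accept gives 0, Reject gives 10. Proposed Reject is best. ✓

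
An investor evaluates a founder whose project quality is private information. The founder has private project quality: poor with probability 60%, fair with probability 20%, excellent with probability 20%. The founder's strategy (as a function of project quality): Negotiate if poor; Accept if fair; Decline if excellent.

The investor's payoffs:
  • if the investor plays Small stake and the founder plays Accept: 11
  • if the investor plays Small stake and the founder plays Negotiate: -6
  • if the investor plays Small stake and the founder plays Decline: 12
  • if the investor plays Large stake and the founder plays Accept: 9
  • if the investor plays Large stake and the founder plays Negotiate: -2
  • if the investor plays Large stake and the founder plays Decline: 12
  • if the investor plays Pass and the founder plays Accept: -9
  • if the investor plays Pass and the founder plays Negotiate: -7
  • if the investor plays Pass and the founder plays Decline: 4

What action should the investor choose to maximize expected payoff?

Large stake

E[Small stake] = 0.6·(-6) + 0.2·(11) + 0.2·(12) = 1
E[Large stake] = 0.6·(-2) + 0.2·(9) + 0.2·(12) = 3
E[Pass] = 0.6·(-7) + 0.2·(-9) + 0.2·(4) = -5.2
Best response: Large stake (3 is the largest).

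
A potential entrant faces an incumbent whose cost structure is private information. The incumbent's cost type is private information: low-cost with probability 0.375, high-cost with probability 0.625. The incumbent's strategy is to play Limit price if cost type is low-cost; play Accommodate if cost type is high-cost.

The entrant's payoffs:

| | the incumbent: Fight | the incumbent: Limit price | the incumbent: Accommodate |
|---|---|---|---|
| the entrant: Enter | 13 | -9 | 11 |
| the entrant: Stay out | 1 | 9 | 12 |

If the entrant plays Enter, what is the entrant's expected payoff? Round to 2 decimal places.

3.50

E[Enter] = 0.375·(-9) + 0.625·11 = (-3.375) + 6.875 = 3.5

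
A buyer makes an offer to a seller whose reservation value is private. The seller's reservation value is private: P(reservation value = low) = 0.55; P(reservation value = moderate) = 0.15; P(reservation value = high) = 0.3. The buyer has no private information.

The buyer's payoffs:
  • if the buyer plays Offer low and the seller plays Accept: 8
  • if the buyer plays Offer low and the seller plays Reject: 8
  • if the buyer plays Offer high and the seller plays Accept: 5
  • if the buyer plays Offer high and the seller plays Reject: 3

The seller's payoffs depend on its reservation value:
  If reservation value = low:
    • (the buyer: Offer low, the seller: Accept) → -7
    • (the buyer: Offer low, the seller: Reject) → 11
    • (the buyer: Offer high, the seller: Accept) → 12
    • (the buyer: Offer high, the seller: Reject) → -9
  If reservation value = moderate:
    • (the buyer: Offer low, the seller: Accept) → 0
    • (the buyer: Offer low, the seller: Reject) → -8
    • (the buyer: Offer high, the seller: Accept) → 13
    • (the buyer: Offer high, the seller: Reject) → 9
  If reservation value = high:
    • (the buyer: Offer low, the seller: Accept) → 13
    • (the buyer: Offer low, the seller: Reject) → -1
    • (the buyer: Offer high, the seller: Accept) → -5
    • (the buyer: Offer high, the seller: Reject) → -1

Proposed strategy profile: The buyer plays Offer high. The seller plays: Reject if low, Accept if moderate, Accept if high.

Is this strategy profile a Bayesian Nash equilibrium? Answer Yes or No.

The buyer plays Offer high: E[Offer high] = 0.55·(3) + 0.15·(5) + 0.3·(5) = 3.9; E[Offer low] = 8. Not best-responding. ✗
The seller (reservation value low), facing Offer high: Accept gives 12, Reject gives -9. Proposed Reject is not best — profitable deviation exists. ✗
The seller (reservation value moderate), facing Offer high: Accept gives 13, Reject gives 9. Proposed Accept is best. ✓
The seller (reservation value high), facing Offer high: Accept gives -5, Reject gives -1. Proposed Accept is not best — profitable deviation exists. ✗

No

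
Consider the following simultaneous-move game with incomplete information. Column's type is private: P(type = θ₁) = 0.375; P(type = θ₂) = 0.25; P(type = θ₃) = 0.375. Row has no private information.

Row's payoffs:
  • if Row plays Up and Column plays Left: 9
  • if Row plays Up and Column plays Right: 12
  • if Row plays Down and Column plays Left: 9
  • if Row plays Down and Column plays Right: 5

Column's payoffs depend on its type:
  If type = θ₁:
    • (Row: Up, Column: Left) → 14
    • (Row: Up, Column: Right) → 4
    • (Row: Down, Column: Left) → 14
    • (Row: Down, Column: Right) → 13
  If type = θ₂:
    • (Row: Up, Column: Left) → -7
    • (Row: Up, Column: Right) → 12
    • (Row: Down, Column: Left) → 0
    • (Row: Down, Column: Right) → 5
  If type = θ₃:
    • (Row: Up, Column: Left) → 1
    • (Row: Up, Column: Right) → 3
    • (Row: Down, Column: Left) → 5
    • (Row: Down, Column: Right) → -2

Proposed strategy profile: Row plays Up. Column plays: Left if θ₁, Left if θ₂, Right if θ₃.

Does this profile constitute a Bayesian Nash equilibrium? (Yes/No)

A profile is a BNE iff every type of every player is best-responding given beliefs about the other side.
Row plays Up: E[Up] = 0.375·(9) + 0.25·(9) + 0.375·(12) = 10.125; E[Down] = 7.5. Best-responding. ✓
Column (type θ₁), facing Up: Left gives 14, Right gives 4. Proposed Left is best. ✓
Column (type θ₂), facing Up: Left gives -7, Right gives 12. Proposed Left is not best — profitable deviation exists. ✗
Column (type θ₃), facing Up: Left gives 1, Right gives 3. Proposed Right is best. ✓

No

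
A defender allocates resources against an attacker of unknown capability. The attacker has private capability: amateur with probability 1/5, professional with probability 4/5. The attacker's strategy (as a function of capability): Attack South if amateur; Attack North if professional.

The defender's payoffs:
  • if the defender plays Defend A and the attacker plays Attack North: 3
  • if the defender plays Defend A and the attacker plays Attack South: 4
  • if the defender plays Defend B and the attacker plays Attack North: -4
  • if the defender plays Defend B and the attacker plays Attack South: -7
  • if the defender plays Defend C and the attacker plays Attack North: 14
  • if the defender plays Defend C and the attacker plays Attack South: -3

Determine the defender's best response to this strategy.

Defend C

Compute the defender's expected payoff for each action, taking the expectation over the attacker's type.
E[Defend A] = 1/5·(4) + 4/5·(3) = 16/5
E[Defend B] = 1/5·(-7) + 4/5·(-4) = -23/5
E[Defend C] = 1/5·(-3) + 4/5·(14) = 53/5
Best response: Defend C (53/5 is the largest).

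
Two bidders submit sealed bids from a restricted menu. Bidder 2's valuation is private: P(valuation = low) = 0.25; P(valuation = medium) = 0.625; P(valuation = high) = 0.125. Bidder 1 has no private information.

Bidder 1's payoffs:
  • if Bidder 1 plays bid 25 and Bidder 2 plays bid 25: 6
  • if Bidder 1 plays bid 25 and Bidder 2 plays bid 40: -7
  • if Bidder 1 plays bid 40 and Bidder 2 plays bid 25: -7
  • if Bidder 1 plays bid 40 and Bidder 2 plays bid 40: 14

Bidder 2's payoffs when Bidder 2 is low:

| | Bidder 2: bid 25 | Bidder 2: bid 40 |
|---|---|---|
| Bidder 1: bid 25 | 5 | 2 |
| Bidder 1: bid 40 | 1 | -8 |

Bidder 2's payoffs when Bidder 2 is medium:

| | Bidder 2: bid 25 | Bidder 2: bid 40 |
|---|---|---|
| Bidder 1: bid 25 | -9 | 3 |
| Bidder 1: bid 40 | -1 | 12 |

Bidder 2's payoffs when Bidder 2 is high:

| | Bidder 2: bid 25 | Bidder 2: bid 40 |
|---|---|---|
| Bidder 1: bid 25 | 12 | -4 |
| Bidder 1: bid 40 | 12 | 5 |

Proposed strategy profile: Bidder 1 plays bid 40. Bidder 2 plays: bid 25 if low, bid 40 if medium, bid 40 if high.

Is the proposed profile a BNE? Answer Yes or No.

No

Bidder 1 plays bid 40: E[bid 40] = 0.25·(-7) + 0.625·(14) + 0.125·(14) = 8.75; E[bid 25] = -3.75. Best-responding. ✓
Bidder 2 (valuation low), facing bid 40: bid 25 gives 1, bid 40 gives -8. Proposed bid 25 is best. ✓
Bidder 2 (valuation medium), facing bid 40: bid 25 gives -1, bid 40 gives 12. Proposed bid 40 is best. ✓
Bidder 2 (valuation high), facing bid 40: bid 25 gives 12, bid 40 gives 5. Proposed bid 40 is not best — profitable deviation exists. ✗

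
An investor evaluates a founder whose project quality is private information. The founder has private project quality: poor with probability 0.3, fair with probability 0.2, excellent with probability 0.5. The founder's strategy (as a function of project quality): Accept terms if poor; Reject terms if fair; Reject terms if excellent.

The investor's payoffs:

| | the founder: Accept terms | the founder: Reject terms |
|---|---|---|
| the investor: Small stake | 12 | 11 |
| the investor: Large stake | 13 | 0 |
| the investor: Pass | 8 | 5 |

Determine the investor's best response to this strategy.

Small stake

Compute the investor's expected payoff for each action, taking the expectation over the founder's type.
E[Small stake] = 0.3·(12) + 0.2·(11) + 0.5·(11) = 11.3
E[Large stake] = 0.3·(13) + 0.2·(0) + 0.5·(0) = 3.9
E[Pass] = 0.3·(8) + 0.2·(5) + 0.5·(5) = 5.9
Best response: Small stake (11.3 is the largest).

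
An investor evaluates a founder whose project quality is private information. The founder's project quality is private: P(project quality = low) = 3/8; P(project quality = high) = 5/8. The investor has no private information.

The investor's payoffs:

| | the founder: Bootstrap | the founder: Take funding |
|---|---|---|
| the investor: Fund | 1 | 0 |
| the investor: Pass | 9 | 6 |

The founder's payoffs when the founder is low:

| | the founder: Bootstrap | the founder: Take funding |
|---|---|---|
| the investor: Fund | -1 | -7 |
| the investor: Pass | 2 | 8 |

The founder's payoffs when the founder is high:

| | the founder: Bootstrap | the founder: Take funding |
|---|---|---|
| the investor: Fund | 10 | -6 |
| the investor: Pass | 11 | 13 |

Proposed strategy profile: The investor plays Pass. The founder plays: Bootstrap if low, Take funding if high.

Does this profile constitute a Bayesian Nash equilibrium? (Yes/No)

The investor plays Pass: E[Pass] = 3/8·(9) + 5/8·(6) = 57/8; E[Fund] = 3/8. Best-responding. ✓
The founder (project quality low), facing Pass: Bootstrap gives 2, Take funding gives 8. Proposed Bootstrap is not best — profitable deviation exists. ✗
The founder (project quality high), facing Pass: Bootstrap gives 11, Take funding gives 13. Proposed Take funding is best. ✓

No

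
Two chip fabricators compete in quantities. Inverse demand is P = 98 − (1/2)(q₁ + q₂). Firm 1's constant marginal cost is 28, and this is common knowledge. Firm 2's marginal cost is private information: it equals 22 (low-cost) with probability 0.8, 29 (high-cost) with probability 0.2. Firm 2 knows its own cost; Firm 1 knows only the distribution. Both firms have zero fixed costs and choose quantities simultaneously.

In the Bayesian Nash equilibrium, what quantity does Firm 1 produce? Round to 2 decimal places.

Type-c best response for Firm 2: q₂(c) = (98 − c) − q₁/2.
Firm 1 maximizes expected profit; its first-order condition is 98 − q₁ − (1/2)E[q₂] − 28 = 0.
Substituting E[q₂] and solving: E[c₂] = 23.4, so q₁ = (98 − 2·28 + 23.4)/(3/2) = 43.6.

43.60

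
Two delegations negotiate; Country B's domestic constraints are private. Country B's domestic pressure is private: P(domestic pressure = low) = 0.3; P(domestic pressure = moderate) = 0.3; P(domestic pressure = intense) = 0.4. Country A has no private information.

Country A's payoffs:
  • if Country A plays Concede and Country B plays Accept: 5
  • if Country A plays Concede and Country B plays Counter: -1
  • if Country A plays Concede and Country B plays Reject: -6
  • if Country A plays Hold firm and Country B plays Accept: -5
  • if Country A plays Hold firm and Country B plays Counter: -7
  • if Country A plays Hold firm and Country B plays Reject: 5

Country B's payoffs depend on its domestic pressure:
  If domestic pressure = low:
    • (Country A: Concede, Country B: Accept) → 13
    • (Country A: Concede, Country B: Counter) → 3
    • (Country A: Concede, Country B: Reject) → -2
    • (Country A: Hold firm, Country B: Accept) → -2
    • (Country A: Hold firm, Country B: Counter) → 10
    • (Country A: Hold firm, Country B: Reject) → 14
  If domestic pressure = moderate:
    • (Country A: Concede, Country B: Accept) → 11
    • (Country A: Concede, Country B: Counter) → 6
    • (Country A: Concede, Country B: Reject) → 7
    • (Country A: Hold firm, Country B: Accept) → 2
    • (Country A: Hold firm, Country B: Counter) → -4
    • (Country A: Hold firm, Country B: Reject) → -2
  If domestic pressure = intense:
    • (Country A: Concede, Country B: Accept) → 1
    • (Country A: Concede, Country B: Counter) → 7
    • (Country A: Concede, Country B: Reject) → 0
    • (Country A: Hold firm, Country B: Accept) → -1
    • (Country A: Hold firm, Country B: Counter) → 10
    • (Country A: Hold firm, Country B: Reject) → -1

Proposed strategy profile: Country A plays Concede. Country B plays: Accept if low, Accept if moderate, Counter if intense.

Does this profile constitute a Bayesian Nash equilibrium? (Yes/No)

Country A plays Concede: E[Concede] = 0.3·(5) + 0.3·(5) + 0.4·(-1) = 2.6; E[Hold firm] = -5.8. Best-responding. ✓
Country B (domestic pressure low), facing Concede: Accept gives 13, Counter gives 3, Reject gives -2. Proposed Accept is best. ✓
Country B (domestic pressure moderate), facing Concede: Accept gives 11, Counter gives 6, Reject gives 7. Proposed Accept is best. ✓
Country B (domestic pressure intense), facing Concede: Accept gives 1, Counter gives 7, Reject gives 0. Proposed Counter is best. ✓

Yes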